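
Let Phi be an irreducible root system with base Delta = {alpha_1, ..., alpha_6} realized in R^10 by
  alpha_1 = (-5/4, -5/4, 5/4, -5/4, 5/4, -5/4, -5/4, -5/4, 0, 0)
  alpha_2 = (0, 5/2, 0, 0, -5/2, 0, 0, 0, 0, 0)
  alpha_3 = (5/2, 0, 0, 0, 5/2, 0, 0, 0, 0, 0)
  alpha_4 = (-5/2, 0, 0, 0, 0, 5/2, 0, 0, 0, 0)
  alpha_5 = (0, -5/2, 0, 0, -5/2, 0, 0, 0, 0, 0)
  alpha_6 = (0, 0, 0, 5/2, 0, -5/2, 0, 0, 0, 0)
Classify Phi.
E_6

Compute the Cartan integers a_ij = 2(alpha_i, alpha_j)/(alpha_j, alpha_j); the resulting 6x6 Cartan matrix is
[[2, -1, 0, 0, 0, 0], [-1, 2, -1, 0, 0, 0], [0, -1, 2, -1, -1, 0], [0, 0, -1, 2, 0, -1], [0, 0, -1, 0, 2, 0], [0, 0, 0, -1, 0, 2]].
All simple roots have the same length, so the diagram is simply laced. The associated Dynkin diagram is a chain of 5 nodes with one extra node attached to the third node from one end (E_6), so the type is E_6.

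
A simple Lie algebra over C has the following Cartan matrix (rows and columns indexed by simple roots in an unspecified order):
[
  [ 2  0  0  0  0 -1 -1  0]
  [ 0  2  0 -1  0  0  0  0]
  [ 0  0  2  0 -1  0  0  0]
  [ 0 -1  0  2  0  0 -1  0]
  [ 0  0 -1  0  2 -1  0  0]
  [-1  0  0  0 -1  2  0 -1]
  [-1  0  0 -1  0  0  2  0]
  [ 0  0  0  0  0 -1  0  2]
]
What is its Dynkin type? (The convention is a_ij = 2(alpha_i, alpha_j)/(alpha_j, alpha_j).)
type E_8

The matrix has rank 8 with 2's on the diagonal. Reading the off-diagonal entries as Dynkin edges (a single edge where a_ij = a_ji = -1; a double or triple edge where a_ij * a_ji = 2 or 3), the diagram is a chain of 7 nodes with one extra node attached to the third node from one end (E_8). One simple-root ordering that puts it in standard form is (alpha_3, alpha_8, alpha_5, alpha_6, alpha_1, alpha_7, alpha_4, alpha_2). So the algebra is type E_8.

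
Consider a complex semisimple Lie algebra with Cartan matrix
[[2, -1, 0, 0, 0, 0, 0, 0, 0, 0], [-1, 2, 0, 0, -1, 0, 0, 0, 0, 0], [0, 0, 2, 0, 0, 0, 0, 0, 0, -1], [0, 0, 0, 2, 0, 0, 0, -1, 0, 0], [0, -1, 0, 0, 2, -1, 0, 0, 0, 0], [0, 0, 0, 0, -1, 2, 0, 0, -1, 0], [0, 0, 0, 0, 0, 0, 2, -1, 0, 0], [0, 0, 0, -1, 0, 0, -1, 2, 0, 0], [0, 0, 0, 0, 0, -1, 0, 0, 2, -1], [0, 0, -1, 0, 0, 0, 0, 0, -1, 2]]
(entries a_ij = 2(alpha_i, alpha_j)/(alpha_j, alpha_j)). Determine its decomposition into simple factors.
The diagram associated to this matrix has two connected components: the simple roots {alpha_4, alpha_7, alpha_8} form a chain of 3 nodes with single edges (A_3), and {alpha_1, alpha_2, alpha_3, alpha_5, alpha_6, alpha_9, alpha_10} form a chain of 7 nodes with single edges (A_7). A semisimple Lie algebra decomposes uniquely as the direct sum of simple ideals, one per connected component of its Dynkin diagram, so g ≅ A_3 ⊕ A_7 (dimension 15 + 63 = 78).

A_3 + A_7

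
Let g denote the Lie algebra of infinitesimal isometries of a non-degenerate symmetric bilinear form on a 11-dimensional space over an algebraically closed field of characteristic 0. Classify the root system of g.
This is so(11) with 11 odd, which has dimension 11(11-1)/2 = 55 and rank (11-1)/2 = 5. In the classification of classical Lie algebras, the orthogonal algebra so(2n+1) in an odd number of variables has type B_n; here n = 5, so the Dynkin diagram is a chain of 5 nodes with a double edge at one end; the terminal node there is the unique short simple root (B_5). Hence the type is B_5.

B_5 (so(11))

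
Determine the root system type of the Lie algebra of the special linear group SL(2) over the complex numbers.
This is sl(2), which has dimension 2^2 - 1 = 3 and rank 2 - 1 = 1 (a Cartan subalgebra is the diagonal traceless matrices). In the classification of classical Lie algebras, the special linear algebra sl(n+1) has type A_n; here n = 1, so the Dynkin diagram is a chain of 1 nodes with single edges (A_1). Hence the type is A_1.

A1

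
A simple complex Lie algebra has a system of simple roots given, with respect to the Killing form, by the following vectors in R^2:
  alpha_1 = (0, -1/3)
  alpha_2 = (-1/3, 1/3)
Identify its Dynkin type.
Compute the Cartan integers a_ij = 2(alpha_i, alpha_j)/(alpha_j, alpha_j); the resulting 2x2 Cartan matrix is
[[2, -1], [-2, 2]].
The roots have two lengths (squared-length ratio 2:1); the short ones are alpha_{1}. The associated Dynkin diagram is a chain of 2 nodes with a double edge at one end; the terminal node there is the unique short simple root (B_2), so the type is B_2 (the algebra so(5)).

B_2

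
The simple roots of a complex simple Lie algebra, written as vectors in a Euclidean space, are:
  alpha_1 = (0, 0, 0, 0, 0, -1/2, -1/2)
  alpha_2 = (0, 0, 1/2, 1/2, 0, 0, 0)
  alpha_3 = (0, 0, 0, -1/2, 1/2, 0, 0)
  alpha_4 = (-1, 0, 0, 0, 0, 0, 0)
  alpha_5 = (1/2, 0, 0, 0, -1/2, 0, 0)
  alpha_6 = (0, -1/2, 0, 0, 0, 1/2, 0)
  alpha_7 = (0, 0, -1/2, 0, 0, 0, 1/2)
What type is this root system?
Compute the Cartan integers a_ij = 2(alpha_i, alpha_j)/(alpha_j, alpha_j); the resulting 7x7 Cartan matrix is
[[2, 0, 0, 0, 0, -1, -1], [0, 2, -1, 0, 0, 0, -1], [0, -1, 2, 0, -1, 0, 0], [0, 0, 0, 2, -2, 0, 0], [0, 0, -1, -1, 2, 0, 0], [-1, 0, 0, 0, 0, 2, 0], [-1, -1, 0, 0, 0, 0, 2]].
The roots have two lengths (squared-length ratio 2:1); the short ones are alpha_{1,2,3,5,6,7}. The associated Dynkin diagram is a chain of 7 nodes with a double edge at one end; the terminal node there is the unique long simple root (C_7), so the type is C_7 (the algebra sp(14)).

C7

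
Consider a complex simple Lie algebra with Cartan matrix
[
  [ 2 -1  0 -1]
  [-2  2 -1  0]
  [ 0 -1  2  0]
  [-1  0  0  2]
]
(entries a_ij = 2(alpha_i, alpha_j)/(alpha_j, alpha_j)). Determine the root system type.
F_4

The matrix has rank 4 with 2's on the diagonal. Reading the off-diagonal entries as Dynkin edges (a single edge where a_ij = a_ji = -1; a double or triple edge where a_ij * a_ji = 2 or 3), the diagram is a chain of 4 nodes with a double edge between the middle two (F_4). One simple-root ordering that puts it in standard form is (alpha_3, alpha_2, alpha_1, alpha_4). So the algebra is type F_4.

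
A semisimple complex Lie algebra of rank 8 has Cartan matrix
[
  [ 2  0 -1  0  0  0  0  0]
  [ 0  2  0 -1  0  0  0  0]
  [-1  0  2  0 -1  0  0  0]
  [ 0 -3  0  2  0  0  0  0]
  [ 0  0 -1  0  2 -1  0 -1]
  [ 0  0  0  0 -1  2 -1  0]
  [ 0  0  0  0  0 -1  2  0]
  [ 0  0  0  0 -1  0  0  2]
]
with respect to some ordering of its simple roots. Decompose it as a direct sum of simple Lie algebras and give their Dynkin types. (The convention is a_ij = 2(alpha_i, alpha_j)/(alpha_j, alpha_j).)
The diagram associated to this matrix has two connected components: the simple roots {alpha_1, alpha_3, alpha_5, alpha_6, alpha_7, alpha_8} form a chain of 5 nodes with one extra node attached to the third node from one end (E_6), and {alpha_2, alpha_4} form two nodes joined by a triple edge (G_2). A semisimple Lie algebra decomposes uniquely as the direct sum of simple ideals, one per connected component of its Dynkin diagram, so g ≅ E_6 ⊕ G_2 (dimension 78 + 14 = 92).

E_6 + G_2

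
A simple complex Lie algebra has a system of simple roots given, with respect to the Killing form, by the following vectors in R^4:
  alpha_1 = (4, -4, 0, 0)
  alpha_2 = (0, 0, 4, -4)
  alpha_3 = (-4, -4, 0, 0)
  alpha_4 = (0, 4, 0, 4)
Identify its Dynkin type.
Compute the Cartan integers a_ij = 2(alpha_i, alpha_j)/(alpha_j, alpha_j); the resulting 4x4 Cartan matrix is
[[2, 0, 0, -1], [0, 2, 0, -1], [0, 0, 2, -1], [-1, -1, -1, 2]].
All simple roots have the same length, so the diagram is simply laced. The associated Dynkin diagram is a chain of 2 nodes with a fork of two nodes at one end (D_4), so the type is D_4 (the algebra so(8)).

type D_4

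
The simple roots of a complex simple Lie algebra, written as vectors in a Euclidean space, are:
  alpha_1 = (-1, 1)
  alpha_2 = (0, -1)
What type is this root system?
type B_2

Compute the Cartan integers a_ij = 2(alpha_i, alpha_j)/(alpha_j, alpha_j); the resulting 2x2 Cartan matrix is
[[2, -2], [-1, 2]].
The roots have two lengths (squared-length ratio 2:1); the short ones are alpha_{2}. The associated Dynkin diagram is a chain of 2 nodes with a double edge at one end; the terminal node there is the unique short simple root (B_2), so the type is B_2 (the algebra so(5)).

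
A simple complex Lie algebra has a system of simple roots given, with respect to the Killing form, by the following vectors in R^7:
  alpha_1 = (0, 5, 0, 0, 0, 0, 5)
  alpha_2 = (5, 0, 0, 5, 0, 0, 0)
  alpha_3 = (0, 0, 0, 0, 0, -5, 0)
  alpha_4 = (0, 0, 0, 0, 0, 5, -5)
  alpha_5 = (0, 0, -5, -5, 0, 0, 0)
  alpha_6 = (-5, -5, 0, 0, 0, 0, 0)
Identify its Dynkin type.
Compute the Cartan integers a_ij = 2(alpha_i, alpha_j)/(alpha_j, alpha_j); the resulting 6x6 Cartan matrix is
[[2, 0, 0, -1, 0, -1], [0, 2, 0, 0, -1, -1], [0, 0, 2, -1, 0, 0], [-1, 0, -2, 2, 0, 0], [0, -1, 0, 0, 2, 0], [-1, -1, 0, 0, 0, 2]].
The roots have two lengths (squared-length ratio 2:1); the short ones are alpha_{3}. The associated Dynkin diagram is a chain of 6 nodes with a double edge at one end; the terminal node there is the unique short simple root (B_6), so the type is B_6 (the algebra so(13)).

B_6 (so(13))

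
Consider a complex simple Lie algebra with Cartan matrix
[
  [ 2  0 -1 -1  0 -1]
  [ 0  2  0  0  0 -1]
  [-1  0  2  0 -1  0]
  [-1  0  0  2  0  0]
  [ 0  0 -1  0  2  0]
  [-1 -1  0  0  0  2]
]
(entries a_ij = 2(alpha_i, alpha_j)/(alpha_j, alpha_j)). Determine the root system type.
The matrix has rank 6 with 2's on the diagonal. Reading the off-diagonal entries as Dynkin edges (a single edge where a_ij = a_ji = -1; a double or triple edge where a_ij * a_ji = 2 or 3), the diagram is a chain of 5 nodes with one extra node attached to the third node from one end (E_6). One simple-root ordering that puts it in standard form is (alpha_2, alpha_4, alpha_6, alpha_1, alpha_3, alpha_5). So the algebra is type E_6.

type E_6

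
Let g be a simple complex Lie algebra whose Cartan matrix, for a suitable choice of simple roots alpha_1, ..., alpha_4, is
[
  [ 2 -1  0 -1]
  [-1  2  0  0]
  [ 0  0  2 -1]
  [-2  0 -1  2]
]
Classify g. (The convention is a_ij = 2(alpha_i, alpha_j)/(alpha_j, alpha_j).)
F_4

The matrix has rank 4 with 2's on the diagonal. Reading the off-diagonal entries as Dynkin edges (a single edge where a_ij = a_ji = -1; a double or triple edge where a_ij * a_ji = 2 or 3), the diagram is a chain of 4 nodes with a double edge between the middle two (F_4). One simple-root ordering that puts it in standard form is (alpha_3, alpha_4, alpha_1, alpha_2). So the algebra is type F_4.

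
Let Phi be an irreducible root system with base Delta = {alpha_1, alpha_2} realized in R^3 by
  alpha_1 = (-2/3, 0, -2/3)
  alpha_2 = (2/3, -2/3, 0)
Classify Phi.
Compute the Cartan integers a_ij = 2(alpha_i, alpha_j)/(alpha_j, alpha_j); the resulting 2x2 Cartan matrix is
[[2, -1], [-1, 2]].
All simple roots have the same length, so the diagram is simply laced. The associated Dynkin diagram is a chain of 2 nodes with single edges (A_2), so the type is A_2 (the algebra sl(3)).

A_2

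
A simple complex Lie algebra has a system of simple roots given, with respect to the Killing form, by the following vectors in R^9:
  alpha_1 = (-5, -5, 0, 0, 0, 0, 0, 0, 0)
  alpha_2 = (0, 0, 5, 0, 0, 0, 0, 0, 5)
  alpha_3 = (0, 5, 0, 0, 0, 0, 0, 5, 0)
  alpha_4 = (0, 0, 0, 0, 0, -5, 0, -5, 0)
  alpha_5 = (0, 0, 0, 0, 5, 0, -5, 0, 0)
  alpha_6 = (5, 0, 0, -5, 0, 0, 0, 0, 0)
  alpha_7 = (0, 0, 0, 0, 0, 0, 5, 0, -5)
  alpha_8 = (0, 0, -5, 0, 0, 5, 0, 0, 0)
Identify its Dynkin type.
Compute the Cartan integers a_ij = 2(alpha_i, alpha_j)/(alpha_j, alpha_j); the resulting 8x8 Cartan matrix is
[[2, 0, -1, 0, 0, -1, 0, 0], [0, 2, 0, 0, 0, 0, -1, -1], [-1, 0, 2, -1, 0, 0, 0, 0], [0, 0, -1, 2, 0, 0, 0, -1], [0, 0, 0, 0, 2, 0, -1, 0], [-1, 0, 0, 0, 0, 2, 0, 0], [0, -1, 0, 0, -1, 0, 2, 0], [0, -1, 0, -1, 0, 0, 0, 2]].
All simple roots have the same length, so the diagram is simply laced. The associated Dynkin diagram is a chain of 8 nodes with single edges (A_8), so the type is A_8 (the algebra sl(9)).

A_8 (sl(9))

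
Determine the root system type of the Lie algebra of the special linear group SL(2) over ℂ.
A_1

This is sl(2), which has dimension 2^2 - 1 = 3 and rank 2 - 1 = 1 (a Cartan subalgebra is the diagonal traceless matrices). In the classification of classical Lie algebras, the special linear algebra sl(n+1) has type A_n; here n = 1, so the Dynkin diagram is a chain of 1 nodes with single edges (A_1). Hence the type is A_1.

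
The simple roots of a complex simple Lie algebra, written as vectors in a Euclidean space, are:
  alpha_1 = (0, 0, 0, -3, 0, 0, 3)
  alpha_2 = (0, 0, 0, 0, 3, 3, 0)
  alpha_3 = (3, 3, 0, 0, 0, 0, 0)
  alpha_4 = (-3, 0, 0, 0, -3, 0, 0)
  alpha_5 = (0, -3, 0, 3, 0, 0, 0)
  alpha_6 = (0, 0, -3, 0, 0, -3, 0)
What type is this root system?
Compute the Cartan integers a_ij = 2(alpha_i, alpha_j)/(alpha_j, alpha_j); the resulting 6x6 Cartan matrix is
[[2, 0, 0, 0, -1, 0], [0, 2, 0, -1, 0, -1], [0, 0, 2, -1, -1, 0], [0, -1, -1, 2, 0, 0], [-1, 0, -1, 0, 2, 0], [0, -1, 0, 0, 0, 2]].
All simple roots have the same length, so the diagram is simply laced. The associated Dynkin diagram is a chain of 6 nodes with single edges (A_6), so the type is A_6 (the algebra sl(7)).

A_6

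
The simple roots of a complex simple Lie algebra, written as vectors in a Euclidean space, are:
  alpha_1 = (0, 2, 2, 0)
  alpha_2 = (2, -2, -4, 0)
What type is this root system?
type G_2

Compute the Cartan integers a_ij = 2(alpha_i, alpha_j)/(alpha_j, alpha_j); the resulting 2x2 Cartan matrix is
[[2, -1], [-3, 2]].
The roots have two lengths (squared-length ratio 3:1); the short ones are alpha_{1}. The associated Dynkin diagram is two nodes joined by a triple edge (G_2), so the type is G_2.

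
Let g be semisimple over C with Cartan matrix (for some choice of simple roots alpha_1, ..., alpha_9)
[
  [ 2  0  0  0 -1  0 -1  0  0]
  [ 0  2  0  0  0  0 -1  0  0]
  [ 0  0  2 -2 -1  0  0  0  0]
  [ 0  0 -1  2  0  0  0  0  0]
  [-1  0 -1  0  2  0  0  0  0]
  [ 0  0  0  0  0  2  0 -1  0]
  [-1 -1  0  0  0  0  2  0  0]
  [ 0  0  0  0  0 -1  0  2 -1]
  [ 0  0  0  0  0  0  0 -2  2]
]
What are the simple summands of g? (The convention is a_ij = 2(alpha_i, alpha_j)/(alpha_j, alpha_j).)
B_6 ⊕ C_3

The diagram associated to this matrix has two connected components: the simple roots {alpha_1, alpha_2, alpha_3, alpha_4, alpha_5, alpha_7} form a chain of 6 nodes with a double edge at one end; the terminal node there is the unique short simple root (B_6), and {alpha_6, alpha_8, alpha_9} form a chain of 3 nodes with a double edge at one end; the terminal node there is the unique long simple root (C_3). A semisimple Lie algebra decomposes uniquely as the direct sum of simple ideals, one per connected component of its Dynkin diagram, so g ≅ B_6 ⊕ C_3 (dimension 78 + 21 = 99).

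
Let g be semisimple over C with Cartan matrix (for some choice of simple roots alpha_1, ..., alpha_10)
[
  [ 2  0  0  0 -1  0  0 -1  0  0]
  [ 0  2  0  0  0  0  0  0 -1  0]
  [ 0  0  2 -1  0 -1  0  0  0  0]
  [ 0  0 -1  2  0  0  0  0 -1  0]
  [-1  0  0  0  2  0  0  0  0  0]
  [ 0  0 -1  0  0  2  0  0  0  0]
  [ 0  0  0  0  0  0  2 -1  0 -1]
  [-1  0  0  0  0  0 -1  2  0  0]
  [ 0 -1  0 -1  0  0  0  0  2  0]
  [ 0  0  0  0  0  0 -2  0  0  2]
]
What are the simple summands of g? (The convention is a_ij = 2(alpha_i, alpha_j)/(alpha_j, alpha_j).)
The diagram associated to this matrix has two connected components: the simple roots {alpha_2, alpha_3, alpha_4, alpha_6, alpha_9} form a chain of 5 nodes with single edges (A_5), and {alpha_1, alpha_5, alpha_7, alpha_8, alpha_10} form a chain of 5 nodes with a double edge at one end; the terminal node there is the unique long simple root (C_5). A semisimple Lie algebra decomposes uniquely as the direct sum of simple ideals, one per connected component of its Dynkin diagram, so g ≅ A_5 ⊕ C_5 (dimension 35 + 55 = 90).

A5 + C5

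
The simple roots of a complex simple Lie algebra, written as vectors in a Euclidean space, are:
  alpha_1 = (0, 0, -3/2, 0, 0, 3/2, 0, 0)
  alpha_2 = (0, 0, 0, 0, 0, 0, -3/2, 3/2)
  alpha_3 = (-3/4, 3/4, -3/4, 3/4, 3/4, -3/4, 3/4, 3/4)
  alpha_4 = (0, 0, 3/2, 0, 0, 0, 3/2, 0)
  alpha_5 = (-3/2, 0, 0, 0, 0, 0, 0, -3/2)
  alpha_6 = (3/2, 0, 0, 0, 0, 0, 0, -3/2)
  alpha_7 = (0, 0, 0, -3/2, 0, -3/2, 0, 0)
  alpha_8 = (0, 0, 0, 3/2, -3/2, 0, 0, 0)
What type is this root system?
Compute the Cartan integers a_ij = 2(alpha_i, alpha_j)/(alpha_j, alpha_j); the resulting 8x8 Cartan matrix is
[[2, 0, 0, -1, 0, 0, -1, 0], [0, 2, 0, -1, -1, -1, 0, 0], [0, 0, 2, 0, 0, -1, 0, 0], [-1, -1, 0, 2, 0, 0, 0, 0], [0, -1, 0, 0, 2, 0, 0, 0], [0, -1, -1, 0, 0, 2, 0, 0], [-1, 0, 0, 0, 0, 0, 2, -1], [0, 0, 0, 0, 0, 0, -1, 2]].
All simple roots have the same length, so the diagram is simply laced. The associated Dynkin diagram is a chain of 7 nodes with one extra node attached to the third node from one end (E_8), so the type is E_8.

E8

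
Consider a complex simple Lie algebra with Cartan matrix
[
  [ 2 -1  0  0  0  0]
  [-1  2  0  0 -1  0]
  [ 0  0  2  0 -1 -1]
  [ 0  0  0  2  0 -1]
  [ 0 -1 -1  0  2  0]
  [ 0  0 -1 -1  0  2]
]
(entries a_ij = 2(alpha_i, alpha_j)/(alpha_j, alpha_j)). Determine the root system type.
type A_6

The matrix has rank 6 with 2's on the diagonal. Reading the off-diagonal entries as Dynkin edges (a single edge where a_ij = a_ji = -1; a double or triple edge where a_ij * a_ji = 2 or 3), the diagram is a chain of 6 nodes with single edges (A_6). One simple-root ordering that puts it in standard form is (alpha_4, alpha_6, alpha_3, alpha_5, alpha_2, alpha_1). So the algebra is type A_6, i.e. sl(7).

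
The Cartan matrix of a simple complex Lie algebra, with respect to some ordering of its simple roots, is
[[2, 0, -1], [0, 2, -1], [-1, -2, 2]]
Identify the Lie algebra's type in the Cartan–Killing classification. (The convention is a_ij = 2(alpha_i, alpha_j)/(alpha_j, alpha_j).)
The matrix has rank 3 with 2's on the diagonal. Reading the off-diagonal entries as Dynkin edges (a single edge where a_ij = a_ji = -1; a double or triple edge where a_ij * a_ji = 2 or 3), the diagram is a chain of 3 nodes with a double edge at one end; the terminal node there is the unique short simple root (B_3). One simple-root ordering that puts it in standard form is (alpha_1, alpha_3, alpha_2). So the algebra is type B_3, i.e. so(7).

type B_3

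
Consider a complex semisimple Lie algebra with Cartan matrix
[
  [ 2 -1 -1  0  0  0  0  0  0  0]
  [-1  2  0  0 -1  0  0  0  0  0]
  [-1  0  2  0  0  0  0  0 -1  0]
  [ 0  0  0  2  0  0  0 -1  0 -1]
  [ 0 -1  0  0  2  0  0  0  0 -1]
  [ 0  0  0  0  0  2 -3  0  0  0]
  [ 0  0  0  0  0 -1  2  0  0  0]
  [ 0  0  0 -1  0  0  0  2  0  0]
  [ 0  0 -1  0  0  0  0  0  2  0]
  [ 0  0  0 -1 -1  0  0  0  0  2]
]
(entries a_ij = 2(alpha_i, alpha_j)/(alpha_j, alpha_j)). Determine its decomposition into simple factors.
The diagram associated to this matrix has two connected components: the simple roots {alpha_1, alpha_2, alpha_3, alpha_4, alpha_5, alpha_8, alpha_9, alpha_10} form a chain of 8 nodes with single edges (A_8), and {alpha_6, alpha_7} form two nodes joined by a triple edge (G_2). A semisimple Lie algebra decomposes uniquely as the direct sum of simple ideals, one per connected component of its Dynkin diagram, so g ≅ A_8 ⊕ G_2 (dimension 80 + 14 = 94).

A8 + G2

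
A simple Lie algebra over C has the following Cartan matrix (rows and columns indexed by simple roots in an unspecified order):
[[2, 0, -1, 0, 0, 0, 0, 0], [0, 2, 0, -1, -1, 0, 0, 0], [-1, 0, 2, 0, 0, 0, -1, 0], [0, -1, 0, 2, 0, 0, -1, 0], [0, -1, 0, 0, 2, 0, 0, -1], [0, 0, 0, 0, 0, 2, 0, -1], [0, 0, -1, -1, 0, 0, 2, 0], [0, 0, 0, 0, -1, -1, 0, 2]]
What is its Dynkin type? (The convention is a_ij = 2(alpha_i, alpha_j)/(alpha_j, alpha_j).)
The matrix has rank 8 with 2's on the diagonal. Reading the off-diagonal entries as Dynkin edges (a single edge where a_ij = a_ji = -1; a double or triple edge where a_ij * a_ji = 2 or 3), the diagram is a chain of 8 nodes with single edges (A_8). One simple-root ordering that puts it in standard form is (alpha_6, alpha_8, alpha_5, alpha_2, alpha_4, alpha_7, alpha_3, alpha_1). So the algebra is type A_8, i.e. sl(9).

A8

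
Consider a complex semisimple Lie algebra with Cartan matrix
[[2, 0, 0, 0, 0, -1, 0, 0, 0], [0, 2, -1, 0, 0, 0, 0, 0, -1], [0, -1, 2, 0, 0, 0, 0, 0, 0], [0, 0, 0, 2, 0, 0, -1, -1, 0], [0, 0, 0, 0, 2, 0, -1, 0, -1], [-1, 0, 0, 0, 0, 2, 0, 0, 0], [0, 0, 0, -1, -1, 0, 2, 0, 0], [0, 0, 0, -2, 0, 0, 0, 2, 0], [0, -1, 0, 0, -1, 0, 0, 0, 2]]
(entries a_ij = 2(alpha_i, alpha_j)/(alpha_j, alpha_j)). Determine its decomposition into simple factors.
The diagram associated to this matrix has two connected components: the simple roots {alpha_1, alpha_6} form a chain of 2 nodes with single edges (A_2), and {alpha_2, alpha_3, alpha_4, alpha_5, alpha_7, alpha_8, alpha_9} form a chain of 7 nodes with a double edge at one end; the terminal node there is the unique long simple root (C_7). A semisimple Lie algebra decomposes uniquely as the direct sum of simple ideals, one per connected component of its Dynkin diagram, so g ≅ A_2 ⊕ C_7 (dimension 8 + 105 = 113).

type A_2 + type C_7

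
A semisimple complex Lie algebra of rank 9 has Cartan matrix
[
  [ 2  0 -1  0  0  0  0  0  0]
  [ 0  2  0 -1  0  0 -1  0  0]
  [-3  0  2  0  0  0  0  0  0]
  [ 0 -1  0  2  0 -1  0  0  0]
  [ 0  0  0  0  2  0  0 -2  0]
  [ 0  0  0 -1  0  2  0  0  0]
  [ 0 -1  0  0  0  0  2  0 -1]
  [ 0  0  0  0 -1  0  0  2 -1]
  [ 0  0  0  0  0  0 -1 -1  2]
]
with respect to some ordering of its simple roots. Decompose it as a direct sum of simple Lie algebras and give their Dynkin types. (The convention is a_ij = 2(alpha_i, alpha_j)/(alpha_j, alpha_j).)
The diagram associated to this matrix has two connected components: the simple roots {alpha_2, alpha_4, alpha_5, alpha_6, alpha_7, alpha_8, alpha_9} form a chain of 7 nodes with a double edge at one end; the terminal node there is the unique long simple root (C_7), and {alpha_1, alpha_3} form two nodes joined by a triple edge (G_2). A semisimple Lie algebra decomposes uniquely as the direct sum of simple ideals, one per connected component of its Dynkin diagram, so g ≅ C_7 ⊕ G_2 (dimension 105 + 14 = 119).

type C_7 ⊕ type G_2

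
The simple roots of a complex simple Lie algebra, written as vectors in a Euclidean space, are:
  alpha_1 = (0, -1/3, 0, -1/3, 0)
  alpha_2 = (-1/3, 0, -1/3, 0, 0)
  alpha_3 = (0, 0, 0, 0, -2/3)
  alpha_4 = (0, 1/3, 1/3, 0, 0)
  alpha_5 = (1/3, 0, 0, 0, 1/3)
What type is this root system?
Compute the Cartan integers a_ij = 2(alpha_i, alpha_j)/(alpha_j, alpha_j); the resulting 5x5 Cartan matrix is
[[2, 0, 0, -1, 0], [0, 2, 0, -1, -1], [0, 0, 2, 0, -2], [-1, -1, 0, 2, 0], [0, -1, -1, 0, 2]].
The roots have two lengths (squared-length ratio 2:1); the short ones are alpha_{1,2,4,5}. The associated Dynkin diagram is a chain of 5 nodes with a double edge at one end; the terminal node there is the unique long simple root (C_5), so the type is C_5 (the algebra sp(10)).

C_5 (sp(10))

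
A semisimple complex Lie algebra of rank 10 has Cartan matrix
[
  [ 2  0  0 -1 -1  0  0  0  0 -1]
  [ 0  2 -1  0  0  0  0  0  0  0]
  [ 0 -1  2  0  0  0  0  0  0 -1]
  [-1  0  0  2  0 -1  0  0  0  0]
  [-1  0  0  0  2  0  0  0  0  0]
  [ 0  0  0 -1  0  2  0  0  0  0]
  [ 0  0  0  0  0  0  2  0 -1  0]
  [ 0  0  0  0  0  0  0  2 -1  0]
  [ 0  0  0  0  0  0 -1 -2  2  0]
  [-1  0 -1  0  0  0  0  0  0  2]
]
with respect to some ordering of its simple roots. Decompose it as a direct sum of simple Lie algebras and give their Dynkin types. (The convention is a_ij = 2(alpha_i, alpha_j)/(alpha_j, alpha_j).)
The diagram associated to this matrix has two connected components: the simple roots {alpha_7, alpha_8, alpha_9} form a chain of 3 nodes with a double edge at one end; the terminal node there is the unique short simple root (B_3), and {alpha_1, alpha_2, alpha_3, alpha_4, alpha_5, alpha_6, alpha_10} form a chain of 6 nodes with one extra node attached to the third node from one end (E_7). A semisimple Lie algebra decomposes uniquely as the direct sum of simple ideals, one per connected component of its Dynkin diagram, so g ≅ B_3 ⊕ E_7 (dimension 21 + 133 = 154).

type B_3 ⊕ type E_7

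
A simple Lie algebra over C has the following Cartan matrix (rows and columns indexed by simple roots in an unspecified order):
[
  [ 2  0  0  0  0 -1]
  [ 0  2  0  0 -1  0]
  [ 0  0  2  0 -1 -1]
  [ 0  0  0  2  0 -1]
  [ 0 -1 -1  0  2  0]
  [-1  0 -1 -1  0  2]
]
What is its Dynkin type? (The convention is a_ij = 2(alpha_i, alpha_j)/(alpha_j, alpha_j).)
The matrix has rank 6 with 2's on the diagonal. Reading the off-diagonal entries as Dynkin edges (a single edge where a_ij = a_ji = -1; a double or triple edge where a_ij * a_ji = 2 or 3), the diagram is a chain of 4 nodes with a fork of two nodes at one end (D_6). One simple-root ordering that puts it in standard form is (alpha_2, alpha_5, alpha_3, alpha_6, alpha_4, alpha_1). So the algebra is type D_6, i.e. so(12).

D6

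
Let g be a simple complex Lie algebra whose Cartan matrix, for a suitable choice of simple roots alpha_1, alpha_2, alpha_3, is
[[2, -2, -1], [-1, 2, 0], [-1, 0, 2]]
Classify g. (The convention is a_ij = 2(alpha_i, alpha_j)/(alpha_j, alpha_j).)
type B_3

The matrix has rank 3 with 2's on the diagonal. Reading the off-diagonal entries as Dynkin edges (a single edge where a_ij = a_ji = -1; a double or triple edge where a_ij * a_ji = 2 or 3), the diagram is a chain of 3 nodes with a double edge at one end; the terminal node there is the unique short simple root (B_3). One simple-root ordering that puts it in standard form is (alpha_3, alpha_1, alpha_2). So the algebra is type B_3, i.e. so(7).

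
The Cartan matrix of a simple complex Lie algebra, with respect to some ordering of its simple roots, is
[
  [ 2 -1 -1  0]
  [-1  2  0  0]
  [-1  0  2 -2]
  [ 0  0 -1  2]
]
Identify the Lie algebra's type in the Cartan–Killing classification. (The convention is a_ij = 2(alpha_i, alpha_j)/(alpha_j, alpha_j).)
The matrix has rank 4 with 2's on the diagonal. Reading the off-diagonal entries as Dynkin edges (a single edge where a_ij = a_ji = -1; a double or triple edge where a_ij * a_ji = 2 or 3), the diagram is a chain of 4 nodes with a double edge at one end; the terminal node there is the unique short simple root (B_4). One simple-root ordering that puts it in standard form is (alpha_2, alpha_1, alpha_3, alpha_4). So the algebra is type B_4, i.e. so(9).

B4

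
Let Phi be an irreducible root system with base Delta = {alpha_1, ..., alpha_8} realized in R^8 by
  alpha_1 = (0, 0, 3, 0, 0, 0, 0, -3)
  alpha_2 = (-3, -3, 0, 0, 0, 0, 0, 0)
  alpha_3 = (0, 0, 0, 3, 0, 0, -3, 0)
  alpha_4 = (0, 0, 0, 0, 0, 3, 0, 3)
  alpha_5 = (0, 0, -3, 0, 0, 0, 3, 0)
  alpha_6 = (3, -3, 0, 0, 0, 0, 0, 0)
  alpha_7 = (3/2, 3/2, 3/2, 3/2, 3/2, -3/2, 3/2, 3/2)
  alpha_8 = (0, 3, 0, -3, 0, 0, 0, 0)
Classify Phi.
Compute the Cartan integers a_ij = 2(alpha_i, alpha_j)/(alpha_j, alpha_j); the resulting 8x8 Cartan matrix is
[[2, 0, 0, -1, -1, 0, 0, 0], [0, 2, 0, 0, 0, 0, -1, -1], [0, 0, 2, 0, -1, 0, 0, -1], [-1, 0, 0, 2, 0, 0, 0, 0], [-1, 0, -1, 0, 2, 0, 0, 0], [0, 0, 0, 0, 0, 2, 0, -1], [0, -1, 0, 0, 0, 0, 2, 0], [0, -1, -1, 0, 0, -1, 0, 2]].
All simple roots have the same length, so the diagram is simply laced. The associated Dynkin diagram is a chain of 7 nodes with one extra node attached to the third node from one end (E_8), so the type is E_8.

E_8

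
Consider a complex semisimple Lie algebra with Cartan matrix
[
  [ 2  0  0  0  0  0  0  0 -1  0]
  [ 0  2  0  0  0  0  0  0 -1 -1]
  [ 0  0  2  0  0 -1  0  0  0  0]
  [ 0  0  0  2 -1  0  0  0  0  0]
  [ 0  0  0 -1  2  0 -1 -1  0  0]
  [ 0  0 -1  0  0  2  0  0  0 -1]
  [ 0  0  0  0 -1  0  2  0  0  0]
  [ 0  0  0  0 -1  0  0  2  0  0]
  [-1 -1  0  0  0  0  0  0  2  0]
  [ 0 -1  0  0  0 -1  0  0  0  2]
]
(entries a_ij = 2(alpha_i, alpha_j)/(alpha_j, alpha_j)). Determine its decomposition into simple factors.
A6 ⊕ D4

The diagram associated to this matrix has two connected components: the simple roots {alpha_1, alpha_2, alpha_3, alpha_6, alpha_9, alpha_10} form a chain of 6 nodes with single edges (A_6), and {alpha_4, alpha_5, alpha_7, alpha_8} form a chain of 2 nodes with a fork of two nodes at one end (D_4). A semisimple Lie algebra decomposes uniquely as the direct sum of simple ideals, one per connected component of its Dynkin diagram, so g ≅ A_6 ⊕ D_4 (dimension 48 + 28 = 76).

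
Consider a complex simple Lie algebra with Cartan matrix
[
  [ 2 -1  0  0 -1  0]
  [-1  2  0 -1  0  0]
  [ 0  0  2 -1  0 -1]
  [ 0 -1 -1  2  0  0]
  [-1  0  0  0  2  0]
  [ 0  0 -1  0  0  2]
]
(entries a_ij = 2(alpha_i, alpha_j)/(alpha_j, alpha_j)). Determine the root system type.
The matrix has rank 6 with 2's on the diagonal. Reading the off-diagonal entries as Dynkin edges (a single edge where a_ij = a_ji = -1; a double or triple edge where a_ij * a_ji = 2 or 3), the diagram is a chain of 6 nodes with single edges (A_6). One simple-root ordering that puts it in standard form is (alpha_6, alpha_3, alpha_4, alpha_2, alpha_1, alpha_5). So the algebra is type A_6, i.e. sl(7).

A_6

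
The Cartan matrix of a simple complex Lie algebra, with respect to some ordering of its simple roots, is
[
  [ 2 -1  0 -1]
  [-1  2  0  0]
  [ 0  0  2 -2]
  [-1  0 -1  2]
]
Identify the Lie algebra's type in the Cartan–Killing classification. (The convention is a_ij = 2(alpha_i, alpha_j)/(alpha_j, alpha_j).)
C_4 (sp(8))

The matrix has rank 4 with 2's on the diagonal. Reading the off-diagonal entries as Dynkin edges (a single edge where a_ij = a_ji = -1; a double or triple edge where a_ij * a_ji = 2 or 3), the diagram is a chain of 4 nodes with a double edge at one end; the terminal node there is the unique long simple root (C_4). One simple-root ordering that puts it in standard form is (alpha_2, alpha_1, alpha_4, alpha_3). So the algebra is type C_4, i.e. sp(8).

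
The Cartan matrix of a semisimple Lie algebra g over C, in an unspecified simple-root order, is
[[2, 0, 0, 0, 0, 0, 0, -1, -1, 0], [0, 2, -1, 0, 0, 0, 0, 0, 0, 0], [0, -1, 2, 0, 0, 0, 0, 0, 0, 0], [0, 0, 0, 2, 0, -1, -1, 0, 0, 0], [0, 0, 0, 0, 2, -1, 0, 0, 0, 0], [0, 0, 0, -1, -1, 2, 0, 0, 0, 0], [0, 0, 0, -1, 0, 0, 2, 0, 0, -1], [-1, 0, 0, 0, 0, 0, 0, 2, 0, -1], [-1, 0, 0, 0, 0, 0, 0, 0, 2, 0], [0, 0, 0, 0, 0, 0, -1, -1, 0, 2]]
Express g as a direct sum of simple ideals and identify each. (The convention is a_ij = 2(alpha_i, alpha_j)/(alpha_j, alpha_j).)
A2 ⊕ A8

The diagram associated to this matrix has two connected components: the simple roots {alpha_2, alpha_3} form a chain of 2 nodes with single edges (A_2), and {alpha_1, alpha_4, alpha_5, alpha_6, alpha_7, alpha_8, alpha_9, alpha_10} form a chain of 8 nodes with single edges (A_8). A semisimple Lie algebra decomposes uniquely as the direct sum of simple ideals, one per connected component of its Dynkin diagram, so g ≅ A_2 ⊕ A_8 (dimension 8 + 80 = 88).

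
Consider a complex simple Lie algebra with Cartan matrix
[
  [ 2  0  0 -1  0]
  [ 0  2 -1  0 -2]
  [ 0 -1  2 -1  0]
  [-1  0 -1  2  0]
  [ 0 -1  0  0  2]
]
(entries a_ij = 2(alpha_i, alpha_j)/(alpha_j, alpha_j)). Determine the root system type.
B5

The matrix has rank 5 with 2's on the diagonal. Reading the off-diagonal entries as Dynkin edges (a single edge where a_ij = a_ji = -1; a double or triple edge where a_ij * a_ji = 2 or 3), the diagram is a chain of 5 nodes with a double edge at one end; the terminal node there is the unique short simple root (B_5). One simple-root ordering that puts it in standard form is (alpha_1, alpha_4, alpha_3, alpha_2, alpha_5). So the algebra is type B_5, i.e. so(11).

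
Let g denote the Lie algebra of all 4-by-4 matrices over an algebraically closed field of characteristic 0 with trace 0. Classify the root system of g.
This is sl(4), which has dimension 4^2 - 1 = 15 and rank 4 - 1 = 3 (a Cartan subalgebra is the diagonal traceless matrices). In the classification of classical Lie algebras, the special linear algebra sl(n+1) has type A_n; here n = 3, so the Dynkin diagram is a chain of 3 nodes with single edges (A_3). Hence the type is A_3.

A3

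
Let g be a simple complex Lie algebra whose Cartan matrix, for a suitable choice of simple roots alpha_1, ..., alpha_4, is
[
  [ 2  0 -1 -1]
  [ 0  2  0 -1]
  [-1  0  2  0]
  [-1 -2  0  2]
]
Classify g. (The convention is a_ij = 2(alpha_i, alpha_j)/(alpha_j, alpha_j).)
The matrix has rank 4 with 2's on the diagonal. Reading the off-diagonal entries as Dynkin edges (a single edge where a_ij = a_ji = -1; a double or triple edge where a_ij * a_ji = 2 or 3), the diagram is a chain of 4 nodes with a double edge at one end; the terminal node there is the unique short simple root (B_4). One simple-root ordering that puts it in standard form is (alpha_3, alpha_1, alpha_4, alpha_2). So the algebra is type B_4, i.e. so(9).

type B_4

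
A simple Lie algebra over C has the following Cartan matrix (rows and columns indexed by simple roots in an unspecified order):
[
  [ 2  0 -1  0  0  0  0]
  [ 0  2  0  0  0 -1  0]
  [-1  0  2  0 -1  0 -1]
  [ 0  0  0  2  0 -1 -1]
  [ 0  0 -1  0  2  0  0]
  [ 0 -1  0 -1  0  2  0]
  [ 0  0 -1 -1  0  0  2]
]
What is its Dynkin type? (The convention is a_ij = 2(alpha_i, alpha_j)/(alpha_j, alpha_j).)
type D_7

The matrix has rank 7 with 2's on the diagonal. Reading the off-diagonal entries as Dynkin edges (a single edge where a_ij = a_ji = -1; a double or triple edge where a_ij * a_ji = 2 or 3), the diagram is a chain of 5 nodes with a fork of two nodes at one end (D_7). One simple-root ordering that puts it in standard form is (alpha_2, alpha_6, alpha_4, alpha_7, alpha_3, alpha_5, alpha_1). So the algebra is type D_7, i.e. so(14).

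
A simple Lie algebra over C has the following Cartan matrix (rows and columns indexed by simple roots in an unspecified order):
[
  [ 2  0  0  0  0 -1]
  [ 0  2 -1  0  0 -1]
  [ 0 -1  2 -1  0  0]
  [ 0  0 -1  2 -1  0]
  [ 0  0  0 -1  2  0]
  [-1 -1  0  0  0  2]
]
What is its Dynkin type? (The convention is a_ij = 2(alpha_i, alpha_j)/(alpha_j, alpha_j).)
The matrix has rank 6 with 2's on the diagonal. Reading the off-diagonal entries as Dynkin edges (a single edge where a_ij = a_ji = -1; a double or triple edge where a_ij * a_ji = 2 or 3), the diagram is a chain of 6 nodes with single edges (A_6). One simple-root ordering that puts it in standard form is (alpha_5, alpha_4, alpha_3, alpha_2, alpha_6, alpha_1). So the algebra is type A_6, i.e. sl(7).

type A_6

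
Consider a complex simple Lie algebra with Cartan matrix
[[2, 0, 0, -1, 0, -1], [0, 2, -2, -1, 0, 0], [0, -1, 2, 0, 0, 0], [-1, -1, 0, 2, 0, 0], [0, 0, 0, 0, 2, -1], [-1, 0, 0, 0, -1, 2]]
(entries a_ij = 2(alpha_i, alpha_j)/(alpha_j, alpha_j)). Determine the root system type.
B6

The matrix has rank 6 with 2's on the diagonal. Reading the off-diagonal entries as Dynkin edges (a single edge where a_ij = a_ji = -1; a double or triple edge where a_ij * a_ji = 2 or 3), the diagram is a chain of 6 nodes with a double edge at one end; the terminal node there is the unique short simple root (B_6). One simple-root ordering that puts it in standard form is (alpha_5, alpha_6, alpha_1, alpha_4, alpha_2, alpha_3). So the algebra is type B_6, i.e. so(13).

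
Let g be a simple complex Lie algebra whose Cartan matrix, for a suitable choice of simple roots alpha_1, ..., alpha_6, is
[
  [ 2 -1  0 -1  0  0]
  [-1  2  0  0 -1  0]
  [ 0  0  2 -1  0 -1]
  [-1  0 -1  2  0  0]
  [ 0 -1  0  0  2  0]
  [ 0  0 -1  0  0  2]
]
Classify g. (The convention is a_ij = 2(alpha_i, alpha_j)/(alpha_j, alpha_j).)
A_6 (sl(7))

The matrix has rank 6 with 2's on the diagonal. Reading the off-diagonal entries as Dynkin edges (a single edge where a_ij = a_ji = -1; a double or triple edge where a_ij * a_ji = 2 or 3), the diagram is a chain of 6 nodes with single edges (A_6). One simple-root ordering that puts it in standard form is (alpha_5, alpha_2, alpha_1, alpha_4, alpha_3, alpha_6). So the algebra is type A_6, i.e. sl(7).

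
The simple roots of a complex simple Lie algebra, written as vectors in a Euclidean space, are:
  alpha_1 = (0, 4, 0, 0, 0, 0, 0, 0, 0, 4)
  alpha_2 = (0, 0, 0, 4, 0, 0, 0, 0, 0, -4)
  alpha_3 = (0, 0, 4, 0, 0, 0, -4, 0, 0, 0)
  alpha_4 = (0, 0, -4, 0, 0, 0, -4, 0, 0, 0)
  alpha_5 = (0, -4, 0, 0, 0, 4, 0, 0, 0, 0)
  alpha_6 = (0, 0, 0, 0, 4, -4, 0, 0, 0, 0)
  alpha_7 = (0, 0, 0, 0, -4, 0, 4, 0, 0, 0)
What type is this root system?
Compute the Cartan integers a_ij = 2(alpha_i, alpha_j)/(alpha_j, alpha_j); the resulting 7x7 Cartan matrix is
[[2, -1, 0, 0, -1, 0, 0], [-1, 2, 0, 0, 0, 0, 0], [0, 0, 2, 0, 0, 0, -1], [0, 0, 0, 2, 0, 0, -1], [-1, 0, 0, 0, 2, -1, 0], [0, 0, 0, 0, -1, 2, -1], [0, 0, -1, -1, 0, -1, 2]].
All simple roots have the same length, so the diagram is simply laced. The associated Dynkin diagram is a chain of 5 nodes with a fork of two nodes at one end (D_7), so the type is D_7 (the algebra so(14)).

type D_7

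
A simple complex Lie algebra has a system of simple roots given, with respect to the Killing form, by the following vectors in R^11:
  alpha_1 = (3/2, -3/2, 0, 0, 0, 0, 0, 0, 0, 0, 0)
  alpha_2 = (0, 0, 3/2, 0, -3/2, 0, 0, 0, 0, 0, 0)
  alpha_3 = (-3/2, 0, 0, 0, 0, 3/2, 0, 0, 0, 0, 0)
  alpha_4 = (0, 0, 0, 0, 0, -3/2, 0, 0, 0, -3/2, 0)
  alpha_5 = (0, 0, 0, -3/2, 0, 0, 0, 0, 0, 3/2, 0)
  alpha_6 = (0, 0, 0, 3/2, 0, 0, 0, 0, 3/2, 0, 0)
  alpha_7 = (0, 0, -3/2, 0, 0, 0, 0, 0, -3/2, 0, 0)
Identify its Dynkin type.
A_7 (sl(8))

Compute the Cartan integers a_ij = 2(alpha_i, alpha_j)/(alpha_j, alpha_j); the resulting 7x7 Cartan matrix is
[[2, 0, -1, 0, 0, 0, 0], [0, 2, 0, 0, 0, 0, -1], [-1, 0, 2, -1, 0, 0, 0], [0, 0, -1, 2, -1, 0, 0], [0, 0, 0, -1, 2, -1, 0], [0, 0, 0, 0, -1, 2, -1], [0, -1, 0, 0, 0, -1, 2]].
All simple roots have the same length, so the diagram is simply laced. The associated Dynkin diagram is a chain of 7 nodes with single edges (A_7), so the type is A_7 (the algebra sl(8)).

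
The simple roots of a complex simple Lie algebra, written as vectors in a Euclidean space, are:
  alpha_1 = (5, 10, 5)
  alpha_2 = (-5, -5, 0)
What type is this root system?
G_2

Compute the Cartan integers a_ij = 2(alpha_i, alpha_j)/(alpha_j, alpha_j); the resulting 2x2 Cartan matrix is
[[2, -3], [-1, 2]].
The roots have two lengths (squared-length ratio 3:1); the short ones are alpha_{2}. The associated Dynkin diagram is two nodes joined by a triple edge (G_2), so the type is G_2.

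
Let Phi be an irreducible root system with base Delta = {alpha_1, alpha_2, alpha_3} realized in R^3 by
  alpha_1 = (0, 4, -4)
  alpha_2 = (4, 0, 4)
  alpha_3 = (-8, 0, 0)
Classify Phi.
C_3 (sp(6))

Compute the Cartan integers a_ij = 2(alpha_i, alpha_j)/(alpha_j, alpha_j); the resulting 3x3 Cartan matrix is
[[2, -1, 0], [-1, 2, -1], [0, -2, 2]].
The roots have two lengths (squared-length ratio 2:1); the short ones are alpha_{1,2}. The associated Dynkin diagram is a chain of 3 nodes with a double edge at one end; the terminal node there is the unique long simple root (C_3), so the type is C_3 (the algebra sp(6)).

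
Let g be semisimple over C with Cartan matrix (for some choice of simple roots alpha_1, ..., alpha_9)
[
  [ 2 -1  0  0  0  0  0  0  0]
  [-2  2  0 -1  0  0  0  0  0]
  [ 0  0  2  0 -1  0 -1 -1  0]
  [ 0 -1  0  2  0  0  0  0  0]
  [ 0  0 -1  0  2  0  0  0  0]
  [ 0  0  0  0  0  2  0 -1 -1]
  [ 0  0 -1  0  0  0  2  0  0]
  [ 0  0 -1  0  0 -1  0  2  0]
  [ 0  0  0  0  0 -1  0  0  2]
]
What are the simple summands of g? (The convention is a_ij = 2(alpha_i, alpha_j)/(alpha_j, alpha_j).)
B3 ⊕ D6

The diagram associated to this matrix has two connected components: the simple roots {alpha_1, alpha_2, alpha_4} form a chain of 3 nodes with a double edge at one end; the terminal node there is the unique short simple root (B_3), and {alpha_3, alpha_5, alpha_6, alpha_7, alpha_8, alpha_9} form a chain of 4 nodes with a fork of two nodes at one end (D_6). A semisimple Lie algebra decomposes uniquely as the direct sum of simple ideals, one per connected component of its Dynkin diagram, so g ≅ B_3 ⊕ D_6 (dimension 21 + 66 = 87).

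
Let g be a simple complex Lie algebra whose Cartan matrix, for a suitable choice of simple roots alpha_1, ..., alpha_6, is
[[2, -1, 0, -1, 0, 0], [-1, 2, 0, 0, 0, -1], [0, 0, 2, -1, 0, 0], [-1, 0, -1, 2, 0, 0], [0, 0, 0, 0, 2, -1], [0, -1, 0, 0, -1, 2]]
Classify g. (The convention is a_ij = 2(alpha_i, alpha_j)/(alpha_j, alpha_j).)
type A_6

The matrix has rank 6 with 2's on the diagonal. Reading the off-diagonal entries as Dynkin edges (a single edge where a_ij = a_ji = -1; a double or triple edge where a_ij * a_ji = 2 or 3), the diagram is a chain of 6 nodes with single edges (A_6). One simple-root ordering that puts it in standard form is (alpha_3, alpha_4, alpha_1, alpha_2, alpha_6, alpha_5). So the algebra is type A_6, i.e. sl(7).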